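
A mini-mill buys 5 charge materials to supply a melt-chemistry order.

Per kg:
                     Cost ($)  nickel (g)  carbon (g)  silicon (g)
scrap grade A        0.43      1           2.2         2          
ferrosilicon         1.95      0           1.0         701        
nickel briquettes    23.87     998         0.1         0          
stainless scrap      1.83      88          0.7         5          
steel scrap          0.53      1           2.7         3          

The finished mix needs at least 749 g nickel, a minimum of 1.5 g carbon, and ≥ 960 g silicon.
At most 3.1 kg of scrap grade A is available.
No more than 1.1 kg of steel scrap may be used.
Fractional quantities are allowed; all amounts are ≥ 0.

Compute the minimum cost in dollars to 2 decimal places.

This is a linear program. Let x1 = kg of scrap grade A, x2 = kg of ferrosilicon, x3 = kg of nickel briquettes, x4 = kg of stainless scrap, x5 = kg of steel scrap.
Minimize 0.43x1 + 1.95x2 + 23.87x3 + 1.83x4 + 0.53x5 s.t.:
  1x1 + 998x3 + 88x4 + 1x5 ≥ 749   (nickel)
  2.2x1 + 1x2 + 0.1x3 + 0.7x4 + 2.7x5 ≥ 1.5   (carbon)
  2x1 + 701x2 + 5x4 + 3x5 ≥ 960   (silicon)
  x1 ≤ 3.1
  x5 ≤ 1.1
  x1, x2, x3, x4, x5 ≥ 0.
The minimum-cost mix takes nothing from scrap grade A, nickel briquettes, steel scrap — only ferrosilicon, stainless scrap. Binding constraints: nickel and silicon.
Optimal quantities: ferrosilicon = 1.309 kg, stainless scrap = 8.511 kg.
Objective = 1.95·1.309 + 1.83·8.511 = 18.1277.

$18.13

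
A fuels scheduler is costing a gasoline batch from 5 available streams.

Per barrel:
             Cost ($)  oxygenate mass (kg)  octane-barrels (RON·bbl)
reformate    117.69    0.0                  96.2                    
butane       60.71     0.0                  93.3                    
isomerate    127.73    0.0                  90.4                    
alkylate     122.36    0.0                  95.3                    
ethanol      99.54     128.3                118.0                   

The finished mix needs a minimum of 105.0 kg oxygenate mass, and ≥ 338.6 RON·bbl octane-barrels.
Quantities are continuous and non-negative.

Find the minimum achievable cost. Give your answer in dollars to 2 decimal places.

Let x1 = barrels of reformate, x2 = barrels of butane, x3 = barrels of isomerate, x4 = barrels of alkylate, x5 = barrels of ethanol.
min 117.69x1 + 60.71x2 + 127.73x3 + 122.36x4 + 99.54x5 subject to:
  128.3x5 ≥ 105   (oxygenate mass)
  96.2x1 + 93.3x2 + 90.4x3 + 95.3x4 + 118x5 ≥ 338.6   (octane-barrels)
  x1, x2, x3, x4, x5 ≥ 0.
The minimum-cost mix takes nothing from reformate, isomerate, alkylate — only butane, ethanol. The oxygenate mass and octane-barrels requirements are met with equality.
So butane = 2.594 barrels, ethanol = 0.8184 barrels.
Objective = 60.71·2.594 + 99.54·0.8184 = 238.9453.

$238.95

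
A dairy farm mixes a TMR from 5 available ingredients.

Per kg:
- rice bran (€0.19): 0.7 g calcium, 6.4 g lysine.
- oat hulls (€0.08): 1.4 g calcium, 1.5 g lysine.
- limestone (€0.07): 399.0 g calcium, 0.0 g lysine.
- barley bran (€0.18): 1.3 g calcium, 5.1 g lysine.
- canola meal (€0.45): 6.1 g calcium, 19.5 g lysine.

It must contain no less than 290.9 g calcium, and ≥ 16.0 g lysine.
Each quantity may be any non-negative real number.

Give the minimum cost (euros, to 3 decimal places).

€0.419

Let x1 = kg of rice bran, x2 = kg of oat hulls, x3 = kg of limestone, x4 = kg of barley bran, x5 = kg of canola meal.
min 0.19x1 + 0.08x2 + 0.07x3 + 0.18x4 + 0.45x5 s.t.:
  0.7x1 + 1.4x2 + 399x3 + 1.3x4 + 6.1x5 ≥ 290.9   (calcium)
  6.4x1 + 1.5x2 + 5.1x4 + 19.5x5 ≥ 16   (lysine)
  x1, x2, x3, x4, x5 ≥ 0.
The cheapest feasible vertex uses only limestone, canola meal; rice bran, oat hulls, barley bran are not used. Binding constraints: calcium and lysine.
So limestone = 0.7165 kg, canola meal = 0.8205 kg.
Objective = 0.07·0.7165 + 0.45·0.8205 = 0.41938.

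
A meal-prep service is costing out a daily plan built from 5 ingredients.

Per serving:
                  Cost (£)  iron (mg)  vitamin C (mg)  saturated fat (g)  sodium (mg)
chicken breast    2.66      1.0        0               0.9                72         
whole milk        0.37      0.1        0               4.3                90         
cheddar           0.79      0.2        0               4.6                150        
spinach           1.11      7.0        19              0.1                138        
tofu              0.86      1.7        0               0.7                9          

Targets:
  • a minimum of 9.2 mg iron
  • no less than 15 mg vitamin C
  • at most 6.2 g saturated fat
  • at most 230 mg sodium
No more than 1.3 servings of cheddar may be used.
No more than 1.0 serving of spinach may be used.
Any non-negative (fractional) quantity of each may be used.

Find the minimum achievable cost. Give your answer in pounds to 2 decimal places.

£2.22

Treat it as an LP. Let x1 = servings of chicken breast, x2 = servings of whole milk, x3 = servings of cheddar, x4 = servings of spinach, x5 = servings of tofu.
Minimise 2.66x1 + 0.37x2 + 0.79x3 + 1.11x4 + 0.86x5 subject to:
  1x1 + 0.1x2 + 0.2x3 + 7x4 + 1.7x5 ≥ 9.2   (iron)
  19x4 ≥ 15   (vitamin C)
  0.9x1 + 4.3x2 + 4.6x3 + 0.1x4 + 0.7x5 ≤ 6.2   (saturated fat)
  72x1 + 90x2 + 150x3 + 138x4 + 9x5 ≤ 230   (sodium)
  x3 ≤ 1.3
  x4 ≤ 1
  x1, x2, x3, x4, x5 ≥ 0.
The minimum-cost mix takes nothing from chicken breast, whole milk, cheddar — only spinach, tofu. There the iron and the spinach cap constraints are tight.
Optimal quantities: spinach = 1 serving, tofu = 1.294 servings.
Cost = 1.11·1 + 0.86·1.294 = 2.2228.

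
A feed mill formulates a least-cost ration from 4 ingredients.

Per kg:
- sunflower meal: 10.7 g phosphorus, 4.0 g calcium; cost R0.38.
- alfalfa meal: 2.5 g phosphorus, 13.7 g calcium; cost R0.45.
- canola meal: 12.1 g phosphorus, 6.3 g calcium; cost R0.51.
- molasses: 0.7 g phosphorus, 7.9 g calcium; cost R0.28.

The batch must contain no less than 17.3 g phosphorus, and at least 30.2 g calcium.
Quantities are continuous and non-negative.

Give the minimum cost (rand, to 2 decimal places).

R1.29

Treat it as an LP. Let x1 = kg of sunflower meal, x2 = kg of alfalfa meal, x3 = kg of canola meal, x4 = kg of molasses.
min 0.38x1 + 0.45x2 + 0.51x3 + 0.28x4 s.t.:
  10.7x1 + 2.5x2 + 12.1x3 + 0.7x4 ≥ 17.3   (phosphorus)
  4x1 + 13.7x2 + 6.3x3 + 7.9x4 ≥ 30.2   (calcium)
  x1, x2, x3, x4 ≥ 0.
The cheapest feasible vertex uses only sunflower meal, alfalfa meal; canola meal, molasses are not used. There the phosphorus and calcium constraints are tight.
So sunflower meal = 1.182 kg, alfalfa meal = 1.859 kg.
Total cost: 0.38·1.182 + 0.45·1.859 = 1.2857.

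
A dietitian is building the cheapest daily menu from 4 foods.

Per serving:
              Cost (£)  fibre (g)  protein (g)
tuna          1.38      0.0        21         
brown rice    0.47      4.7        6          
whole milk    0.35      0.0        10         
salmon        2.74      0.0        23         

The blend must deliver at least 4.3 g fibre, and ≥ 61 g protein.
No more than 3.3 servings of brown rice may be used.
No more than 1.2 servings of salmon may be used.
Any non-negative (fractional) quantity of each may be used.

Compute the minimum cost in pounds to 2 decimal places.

Let x1 = servings of tuna, x2 = servings of brown rice, x3 = servings of whole milk, x4 = servings of salmon.
Minimize 1.38x1 + 0.47x2 + 0.35x3 + 2.74x4 with:
  4.7x2 ≥ 4.3   (fibre)
  21x1 + 6x2 + 10x3 + 23x4 ≥ 61   (protein)
  x2 ≤ 3.3
  x4 ≤ 1.2
  x1, x2, x3, x4 ≥ 0.
The optimal basis is {brown rice, whole milk}; tuna, salmon drop out. The fibre and protein requirements are met with equality.
Optimal quantities: brown rice = 0.9149 servings, whole milk = 5.551 servings.
Total cost: 0.47·0.9149 + 0.35·5.551 = 2.3729.

£2.37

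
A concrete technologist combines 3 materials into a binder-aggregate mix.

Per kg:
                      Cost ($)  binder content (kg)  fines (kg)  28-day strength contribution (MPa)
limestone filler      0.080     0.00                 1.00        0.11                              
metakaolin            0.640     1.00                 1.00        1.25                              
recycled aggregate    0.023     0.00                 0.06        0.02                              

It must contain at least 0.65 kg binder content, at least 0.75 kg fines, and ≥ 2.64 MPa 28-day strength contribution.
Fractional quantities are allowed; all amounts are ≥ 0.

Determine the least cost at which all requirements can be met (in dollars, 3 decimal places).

$1.352

Let x1 = kg of limestone filler, x2 = kg of metakaolin, x3 = kg of recycled aggregate.
Minimise 0.08x1 + 0.64x2 + 0.023x3 subject to:
  1x2 ≥ 0.65   (binder content)
  1x1 + 1x2 + 0.06x3 ≥ 0.75   (fines)
  0.11x1 + 1.25x2 + 0.02x3 ≥ 2.64   (28-day strength contribution)
  x1, x2, x3 ≥ 0.
At the optimum only metakaolin is positive (limestone filler, recycled aggregate = 0). The 28-day strength contribution requirement is met with equality.
Solving gives x2 = 2.112.
Objective = 0.64·2.112 = 1.35168.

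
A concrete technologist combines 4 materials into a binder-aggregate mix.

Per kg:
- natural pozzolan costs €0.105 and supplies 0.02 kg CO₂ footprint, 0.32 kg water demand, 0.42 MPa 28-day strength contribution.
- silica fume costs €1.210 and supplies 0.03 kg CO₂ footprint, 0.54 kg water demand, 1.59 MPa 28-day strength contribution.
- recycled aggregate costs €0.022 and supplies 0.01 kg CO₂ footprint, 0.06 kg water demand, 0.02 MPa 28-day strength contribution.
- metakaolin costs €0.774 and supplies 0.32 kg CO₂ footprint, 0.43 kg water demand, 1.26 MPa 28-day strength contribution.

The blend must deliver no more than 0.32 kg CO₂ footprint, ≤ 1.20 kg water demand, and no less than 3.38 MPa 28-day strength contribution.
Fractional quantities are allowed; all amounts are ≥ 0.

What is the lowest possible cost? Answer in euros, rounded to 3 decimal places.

Let x1 = kg of natural pozzolan, x2 = kg of silica fume, x3 = kg of recycled aggregate, x4 = kg of metakaolin.
Minimize 0.105x1 + 1.21x2 + 0.022x3 + 0.774x4 s.t.:
  0.02x1 + 0.03x2 + 0.01x3 + 0.32x4 ≤ 0.32   (CO₂ footprint)
  0.32x1 + 0.54x2 + 0.06x3 + 0.43x4 ≤ 1.2   (water demand)
  0.42x1 + 1.59x2 + 0.02x3 + 1.26x4 ≥ 3.38   (28-day strength contribution)
  x1, x2, x3, x4 ≥ 0.
At the optimum only natural pozzolan, silica fume, metakaolin are positive (recycled aggregate = 0). Binding constraints: CO₂ footprint, water demand, 28-day strength contribution.
Solving gives x1 = 0.2836, x2 = 1.375, x4 = 0.8534.
Hence cost = 0.105·0.2836 + 1.21·1.375 + 0.774·0.8534 = €2.35406.

€2.354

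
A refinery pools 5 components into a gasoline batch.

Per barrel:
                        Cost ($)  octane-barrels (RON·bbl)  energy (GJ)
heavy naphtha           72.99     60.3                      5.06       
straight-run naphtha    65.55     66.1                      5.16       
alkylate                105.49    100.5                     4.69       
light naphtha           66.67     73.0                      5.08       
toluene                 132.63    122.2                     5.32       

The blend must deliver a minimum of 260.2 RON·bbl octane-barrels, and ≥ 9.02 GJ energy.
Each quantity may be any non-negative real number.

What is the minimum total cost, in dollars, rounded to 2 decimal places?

$237.64

Let x1 = barrels of heavy naphtha, x2 = barrels of straight-run naphtha, x3 = barrels of alkylate, x4 = barrels of light naphtha, x5 = barrels of toluene.
Minimize 72.99x1 + 65.55x2 + 105.49x3 + 66.67x4 + 132.63x5 s.t.:
  60.3x1 + 66.1x2 + 100.5x3 + 73x4 + 122.2x5 ≥ 260.2   (octane-barrels)
  5.06x1 + 5.16x2 + 4.69x3 + 5.08x4 + 5.32x5 ≥ 9.02   (energy)
  x1, x2, x3, x4, x5 ≥ 0.
The optimal basis is {light naphtha}; heavy naphtha, straight-run naphtha, alkylate, toluene drop out. The octane-barrels requirement is met with equality.
Solving gives x4 = 3.5644.
Objective = 66.67·3.5644 = 237.6385.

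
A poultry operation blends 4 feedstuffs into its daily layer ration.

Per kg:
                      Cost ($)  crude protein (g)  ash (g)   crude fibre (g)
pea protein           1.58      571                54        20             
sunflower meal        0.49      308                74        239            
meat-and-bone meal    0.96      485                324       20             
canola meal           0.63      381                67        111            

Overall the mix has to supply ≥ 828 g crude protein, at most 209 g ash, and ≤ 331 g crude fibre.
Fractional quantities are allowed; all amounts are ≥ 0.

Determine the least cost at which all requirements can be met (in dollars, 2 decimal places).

$1.36

This is a linear program. Let x1 = kg of pea protein, x2 = kg of sunflower meal, x3 = kg of meat-and-bone meal, x4 = kg of canola meal.
Minimise 1.58x1 + 0.49x2 + 0.96x3 + 0.63x4 with:
  571x1 + 308x2 + 485x3 + 381x4 ≥ 828   (crude protein)
  54x1 + 74x2 + 324x3 + 67x4 ≤ 209   (ash)
  20x1 + 239x2 + 20x3 + 111x4 ≤ 331   (crude fibre)
  x1, x2, x3, x4 ≥ 0.
The optimal basis is {sunflower meal, canola meal}; pea protein, meat-and-bone meal drop out. The crude protein and crude fibre requirements are met with equality.
Solving gives x2 = 0.6014, x4 = 1.687.
Total cost: 0.49·0.6014 + 0.63·1.687 = 1.3575.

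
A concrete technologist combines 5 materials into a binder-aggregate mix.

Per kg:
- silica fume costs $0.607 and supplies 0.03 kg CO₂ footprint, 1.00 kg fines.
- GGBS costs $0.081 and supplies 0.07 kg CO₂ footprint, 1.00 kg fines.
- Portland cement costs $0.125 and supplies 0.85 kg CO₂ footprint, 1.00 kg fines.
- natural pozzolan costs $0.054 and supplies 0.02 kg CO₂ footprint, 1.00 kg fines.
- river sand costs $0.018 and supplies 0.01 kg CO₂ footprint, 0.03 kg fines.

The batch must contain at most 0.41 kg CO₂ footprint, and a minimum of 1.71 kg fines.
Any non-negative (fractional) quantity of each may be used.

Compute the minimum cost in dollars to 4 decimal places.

$0.0923

Let x1 = kg of silica fume, x2 = kg of GGBS, x3 = kg of Portland cement, x4 = kg of natural pozzolan, x5 = kg of river sand.
Minimise 0.607x1 + 0.081x2 + 0.125x3 + 0.054x4 + 0.018x5 s.t.:
  0.03x1 + 0.07x2 + 0.85x3 + 0.02x4 + 0.01x5 ≤ 0.41   (CO₂ footprint)
  1x1 + 1x2 + 1x3 + 1x4 + 0.03x5 ≥ 1.71   (fines)
  x1, x2, x3, x4, x5 ≥ 0.
The optimal basis is {natural pozzolan}; silica fume, GGBS, Portland cement, river sand drop out. The fines requirement is met with equality.
So natural pozzolan = 1.71 kg.
Objective = 0.054·1.71 = 0.092340.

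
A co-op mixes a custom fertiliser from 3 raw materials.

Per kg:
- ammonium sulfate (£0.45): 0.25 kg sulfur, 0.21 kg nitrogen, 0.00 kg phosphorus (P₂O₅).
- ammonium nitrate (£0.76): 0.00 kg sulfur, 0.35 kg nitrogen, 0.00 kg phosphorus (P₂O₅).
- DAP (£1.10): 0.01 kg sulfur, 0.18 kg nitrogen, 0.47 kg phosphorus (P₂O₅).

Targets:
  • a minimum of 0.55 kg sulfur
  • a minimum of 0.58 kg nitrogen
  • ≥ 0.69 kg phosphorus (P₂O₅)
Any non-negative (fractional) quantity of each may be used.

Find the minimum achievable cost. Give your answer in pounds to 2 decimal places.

£2.58

Let x1 = kg of ammonium sulfate, x2 = kg of ammonium nitrate, x3 = kg of DAP.
Minimise 0.45x1 + 0.76x2 + 1.1x3 s.t.:
  0.25x1 + 0.01x3 ≥ 0.55   (sulfur)
  0.21x1 + 0.35x2 + 0.18x3 ≥ 0.58   (nitrogen)
  0.47x3 ≥ 0.69   (phosphorus (P₂O₅))
  x1, x2, x3 ≥ 0.
The minimum-cost mix takes nothing from ammonium nitrate — only ammonium sulfate, DAP. The sulfur and phosphorus (P₂O₅) requirements are met with equality.
So ammonium sulfate = 2.141 kg, DAP = 1.468 kg.
Objective = 0.45·2.141 + 1.1·1.468 = 2.5783.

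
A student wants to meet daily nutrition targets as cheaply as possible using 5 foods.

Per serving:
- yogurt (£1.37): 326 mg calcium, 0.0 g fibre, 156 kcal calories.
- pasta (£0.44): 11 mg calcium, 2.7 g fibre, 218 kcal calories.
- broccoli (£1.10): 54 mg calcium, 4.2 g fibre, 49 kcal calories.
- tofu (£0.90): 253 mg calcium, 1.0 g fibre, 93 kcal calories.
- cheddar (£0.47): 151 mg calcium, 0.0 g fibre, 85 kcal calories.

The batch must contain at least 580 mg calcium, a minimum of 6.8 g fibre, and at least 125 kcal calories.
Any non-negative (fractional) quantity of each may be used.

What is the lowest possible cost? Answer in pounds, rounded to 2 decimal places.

Let x1 = servings of yogurt, x2 = servings of pasta, x3 = servings of broccoli, x4 = servings of tofu, x5 = servings of cheddar.
Minimize 1.37x1 + 0.44x2 + 1.1x3 + 0.9x4 + 0.47x5 subject to:
  326x1 + 11x2 + 54x3 + 253x4 + 151x5 ≥ 580   (calcium)
  2.7x2 + 4.2x3 + 1x4 ≥ 6.8   (fibre)
  156x1 + 218x2 + 49x3 + 93x4 + 85x5 ≥ 125   (calories)
  x1, x2, x3, x4, x5 ≥ 0.
The optimal basis is {pasta, tofu}; yogurt, broccoli, cheddar drop out. There the calcium and fibre constraints are tight.
That vertex is x2 = 1.697, x4 = 2.219.
Hence cost = 0.44·1.697 + 0.9·2.219 = £2.7438.

£2.74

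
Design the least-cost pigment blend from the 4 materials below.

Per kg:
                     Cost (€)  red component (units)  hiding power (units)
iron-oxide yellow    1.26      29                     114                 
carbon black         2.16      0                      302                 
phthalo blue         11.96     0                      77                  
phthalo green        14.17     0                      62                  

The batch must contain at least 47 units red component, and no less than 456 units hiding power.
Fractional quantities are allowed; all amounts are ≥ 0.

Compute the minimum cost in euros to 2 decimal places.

Treat it as an LP. Let x1 = kg of iron-oxide yellow, x2 = kg of carbon black, x3 = kg of phthalo blue, x4 = kg of phthalo green.
min 1.26x1 + 2.16x2 + 11.96x3 + 14.17x4 s.t.:
  29x1 ≥ 47   (red component)
  114x1 + 302x2 + 77x3 + 62x4 ≥ 456   (hiding power)
  x1, x2, x3, x4 ≥ 0.
The cheapest feasible vertex uses only iron-oxide yellow, carbon black; phthalo blue, phthalo green are not used. There the red component and hiding power constraints are tight.
Optimal quantities: iron-oxide yellow = 1.621 kg, carbon black = 0.8982 kg.
Objective = 1.26·1.621 + 2.16·0.8982 = 3.9826.

€3.98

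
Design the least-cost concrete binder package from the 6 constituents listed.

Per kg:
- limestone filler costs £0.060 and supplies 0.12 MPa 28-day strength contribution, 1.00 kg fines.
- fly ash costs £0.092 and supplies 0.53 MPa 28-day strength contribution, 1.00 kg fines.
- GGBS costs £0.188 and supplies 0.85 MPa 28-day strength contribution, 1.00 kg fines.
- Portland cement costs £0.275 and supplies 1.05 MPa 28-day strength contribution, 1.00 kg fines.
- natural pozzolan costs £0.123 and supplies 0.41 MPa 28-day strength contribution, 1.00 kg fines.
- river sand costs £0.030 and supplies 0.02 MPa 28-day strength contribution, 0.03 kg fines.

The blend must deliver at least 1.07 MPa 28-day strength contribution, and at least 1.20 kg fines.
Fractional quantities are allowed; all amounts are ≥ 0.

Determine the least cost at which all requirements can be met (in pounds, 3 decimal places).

£0.186

Treat it as an LP. Let x1 = kg of limestone filler, x2 = kg of fly ash, x3 = kg of GGBS, x4 = kg of Portland cement, x5 = kg of natural pozzolan, x6 = kg of river sand.
min 0.06x1 + 0.092x2 + 0.188x3 + 0.275x4 + 0.123x5 + 0.03x6 s.t.:
  0.12x1 + 0.53x2 + 0.85x3 + 1.05x4 + 0.41x5 + 0.02x6 ≥ 1.07   (28-day strength contribution)
  1x1 + 1x2 + 1x3 + 1x4 + 1x5 + 0.03x6 ≥ 1.2   (fines)
  x1, x2, x3, x4, x5, x6 ≥ 0.
The minimum-cost mix takes nothing from limestone filler, GGBS, Portland cement, natural pozzolan, river sand — only fly ash. The 28-day strength contribution requirement is met with equality.
Solving gives x2 = 2.019.
Total cost: 0.092·2.019 = 0.18575.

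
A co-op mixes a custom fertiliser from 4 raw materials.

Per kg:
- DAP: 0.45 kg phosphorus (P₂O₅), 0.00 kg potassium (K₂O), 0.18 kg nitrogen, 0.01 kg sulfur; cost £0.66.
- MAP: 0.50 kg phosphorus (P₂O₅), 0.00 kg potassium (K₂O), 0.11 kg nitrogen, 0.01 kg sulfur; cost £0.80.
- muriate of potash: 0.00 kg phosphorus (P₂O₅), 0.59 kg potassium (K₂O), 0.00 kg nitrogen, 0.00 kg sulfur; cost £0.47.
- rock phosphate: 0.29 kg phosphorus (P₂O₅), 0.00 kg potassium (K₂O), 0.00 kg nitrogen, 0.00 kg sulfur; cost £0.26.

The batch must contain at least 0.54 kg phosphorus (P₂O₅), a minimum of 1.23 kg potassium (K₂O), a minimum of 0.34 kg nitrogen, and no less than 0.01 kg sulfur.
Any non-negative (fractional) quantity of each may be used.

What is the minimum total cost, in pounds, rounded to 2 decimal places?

£2.23

Treat it as an LP. Let x1 = kg of DAP, x2 = kg of MAP, x3 = kg of muriate of potash, x4 = kg of rock phosphate.
Minimise 0.66x1 + 0.8x2 + 0.47x3 + 0.26x4 with:
  0.45x1 + 0.5x2 + 0.29x4 ≥ 0.54   (phosphorus (P₂O₅))
  0.59x3 ≥ 1.23   (potassium (K₂O))
  0.18x1 + 0.11x2 ≥ 0.34   (nitrogen)
  0.01x1 + 0.01x2 ≥ 0.01   (sulfur)
  x1, x2, x3, x4 ≥ 0.
At the optimum only DAP, muriate of potash are positive (MAP, rock phosphate = 0). The potassium (K₂O) and nitrogen requirements are met with equality.
Solving gives x1 = 1.889, x3 = 2.085.
Cost = 0.66·1.889 + 0.47·2.085 = 2.2267.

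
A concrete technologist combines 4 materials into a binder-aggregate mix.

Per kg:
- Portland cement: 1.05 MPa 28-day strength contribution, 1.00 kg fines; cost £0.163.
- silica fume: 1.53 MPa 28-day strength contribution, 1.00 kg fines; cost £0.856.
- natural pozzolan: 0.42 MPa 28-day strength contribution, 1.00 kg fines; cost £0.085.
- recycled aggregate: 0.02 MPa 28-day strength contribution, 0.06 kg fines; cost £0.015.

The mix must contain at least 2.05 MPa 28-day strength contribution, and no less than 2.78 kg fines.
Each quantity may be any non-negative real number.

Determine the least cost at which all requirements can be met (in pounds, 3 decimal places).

£0.346

Treat it as an LP. Let x1 = kg of Portland cement, x2 = kg of silica fume, x3 = kg of natural pozzolan, x4 = kg of recycled aggregate.
min 0.163x1 + 0.856x2 + 0.085x3 + 0.015x4 with:
  1.05x1 + 1.53x2 + 0.42x3 + 0.02x4 ≥ 2.05   (28-day strength contribution)
  1x1 + 1x2 + 1x3 + 0.06x4 ≥ 2.78   (fines)
  x1, x2, x3, x4 ≥ 0.
The minimum-cost mix takes nothing from silica fume, recycled aggregate — only Portland cement, natural pozzolan. The 28-day strength contribution and fines requirements are met with equality.
That vertex is x1 = 1.401, x3 = 1.379.
Cost = 0.163·1.401 + 0.085·1.379 = 0.34558.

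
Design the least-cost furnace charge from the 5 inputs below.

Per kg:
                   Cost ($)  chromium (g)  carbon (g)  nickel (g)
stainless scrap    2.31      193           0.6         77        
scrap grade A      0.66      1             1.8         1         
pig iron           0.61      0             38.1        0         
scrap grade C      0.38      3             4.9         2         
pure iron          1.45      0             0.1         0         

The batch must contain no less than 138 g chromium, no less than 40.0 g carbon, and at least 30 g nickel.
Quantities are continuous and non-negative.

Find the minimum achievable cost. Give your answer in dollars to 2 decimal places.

Let x1 = kg of stainless scrap, x2 = kg of scrap grade A, x3 = kg of pig iron, x4 = kg of scrap grade C, x5 = kg of pure iron.
Minimize 2.31x1 + 0.66x2 + 0.61x3 + 0.38x4 + 1.45x5 s.t.:
  193x1 + 1x2 + 3x4 ≥ 138   (chromium)
  0.6x1 + 1.8x2 + 38.1x3 + 4.9x4 + 0.1x5 ≥ 40   (carbon)
  77x1 + 1x2 + 2x4 ≥ 30   (nickel)
  x1, x2, x3, x4, x5 ≥ 0.
At the optimum only stainless scrap, pig iron are positive (scrap grade A, scrap grade C, pure iron = 0). The chromium and carbon requirements are met with equality.
So stainless scrap = 0.715 kg, pig iron = 1.039 kg.
Objective = 2.31·0.715 + 0.61·1.039 = 2.2854.

$2.29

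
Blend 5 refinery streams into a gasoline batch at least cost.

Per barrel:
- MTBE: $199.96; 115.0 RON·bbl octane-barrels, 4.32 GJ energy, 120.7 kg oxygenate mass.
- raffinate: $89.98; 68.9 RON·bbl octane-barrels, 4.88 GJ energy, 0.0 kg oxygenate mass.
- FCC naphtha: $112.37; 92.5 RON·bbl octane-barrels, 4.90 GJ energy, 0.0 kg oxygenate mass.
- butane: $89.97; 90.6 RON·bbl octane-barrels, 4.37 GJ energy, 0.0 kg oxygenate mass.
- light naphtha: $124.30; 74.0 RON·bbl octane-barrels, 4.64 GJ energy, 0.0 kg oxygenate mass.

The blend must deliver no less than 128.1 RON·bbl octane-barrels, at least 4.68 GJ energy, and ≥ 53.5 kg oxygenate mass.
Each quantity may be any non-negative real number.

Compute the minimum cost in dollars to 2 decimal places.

Let x1 = barrels of MTBE, x2 = barrels of raffinate, x3 = barrels of FCC naphtha, x4 = barrels of butane, x5 = barrels of light naphtha.
Minimise 199.96x1 + 89.98x2 + 112.37x3 + 89.97x4 + 124.3x5 s.t.:
  115x1 + 68.9x2 + 92.5x3 + 90.6x4 + 74x5 ≥ 128.1   (octane-barrels)
  4.32x1 + 4.88x2 + 4.9x3 + 4.37x4 + 4.64x5 ≥ 4.68   (energy)
  120.7x1 ≥ 53.5   (oxygenate mass)
  x1, x2, x3, x4, x5 ≥ 0.
The minimum-cost mix takes nothing from raffinate, FCC naphtha, light naphtha — only MTBE, butane. The octane-barrels and oxygenate mass requirements are met with equality.
Optimal quantities: MTBE = 0.44325 barrels, butane = 0.85129 barrels.
Total cost: 199.96·0.44325 + 89.97·0.85129 = 165.2228.

$165.22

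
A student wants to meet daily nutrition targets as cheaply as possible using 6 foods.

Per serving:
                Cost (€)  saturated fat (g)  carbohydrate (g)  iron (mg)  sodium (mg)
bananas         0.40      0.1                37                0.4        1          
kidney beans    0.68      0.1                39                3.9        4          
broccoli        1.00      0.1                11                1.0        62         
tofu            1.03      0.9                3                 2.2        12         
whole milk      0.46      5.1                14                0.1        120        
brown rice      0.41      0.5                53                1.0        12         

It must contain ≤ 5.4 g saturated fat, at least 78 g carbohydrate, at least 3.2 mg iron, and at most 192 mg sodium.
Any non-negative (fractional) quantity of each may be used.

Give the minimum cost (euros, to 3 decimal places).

Let x1 = servings of bananas, x2 = servings of kidney beans, x3 = servings of broccoli, x4 = servings of tofu, x5 = servings of whole milk, x6 = servings of brown rice.
Minimise 0.4x1 + 0.68x2 + 1x3 + 1.03x4 + 0.46x5 + 0.41x6 s.t.:
  0.1x1 + 0.1x2 + 0.1x3 + 0.9x4 + 5.1x5 + 0.5x6 ≤ 5.4   (saturated fat)
  37x1 + 39x2 + 11x3 + 3x4 + 14x5 + 53x6 ≥ 78   (carbohydrate)
  0.4x1 + 3.9x2 + 1x3 + 2.2x4 + 0.1x5 + 1x6 ≥ 3.2   (iron)
  1x1 + 4x2 + 62x3 + 12x4 + 120x5 + 12x6 ≤ 192   (sodium)
  x1, x2, x3, x4, x5, x6 ≥ 0.
The minimum-cost mix takes nothing from bananas, broccoli, tofu, whole milk — only kidney beans, brown rice. There the carbohydrate and iron constraints are tight.
Optimal quantities: kidney beans = 0.5462 servings, brown rice = 1.07 servings.
Cost = 0.68·0.5462 + 0.41·1.07 = 0.81012.

€0.810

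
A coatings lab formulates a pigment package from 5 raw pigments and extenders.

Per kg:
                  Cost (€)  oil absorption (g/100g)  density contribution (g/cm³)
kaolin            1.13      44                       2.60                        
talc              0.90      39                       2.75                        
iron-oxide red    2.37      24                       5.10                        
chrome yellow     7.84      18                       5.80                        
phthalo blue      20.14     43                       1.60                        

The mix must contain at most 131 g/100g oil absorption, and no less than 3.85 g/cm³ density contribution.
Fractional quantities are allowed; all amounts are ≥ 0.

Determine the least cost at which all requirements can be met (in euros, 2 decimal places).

Let x1 = kg of kaolin, x2 = kg of talc, x3 = kg of iron-oxide red, x4 = kg of chrome yellow, x5 = kg of phthalo blue.
Minimise 1.13x1 + 0.9x2 + 2.37x3 + 7.84x4 + 20.14x5 subject to:
  44x1 + 39x2 + 24x3 + 18x4 + 43x5 ≤ 131   (oil absorption)
  2.6x1 + 2.75x2 + 5.1x3 + 5.8x4 + 1.6x5 ≥ 3.85   (density contribution)
  x1, x2, x3, x4, x5 ≥ 0.
The cheapest feasible vertex uses only talc; kaolin, iron-oxide red, chrome yellow, phthalo blue are not used. There the density contribution constraint is tight.
Optimal quantities: talc = 1.4 kg.
Cost = 0.9·1.4 = 1.2600.

€1.26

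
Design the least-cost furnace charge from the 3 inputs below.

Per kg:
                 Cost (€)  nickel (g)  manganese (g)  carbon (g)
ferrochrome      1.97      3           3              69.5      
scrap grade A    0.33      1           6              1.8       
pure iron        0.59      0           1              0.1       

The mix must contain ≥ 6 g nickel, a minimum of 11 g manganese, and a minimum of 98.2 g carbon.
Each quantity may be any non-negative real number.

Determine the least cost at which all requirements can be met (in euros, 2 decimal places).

This is a linear program. Let x1 = kg of ferrochrome, x2 = kg of scrap grade A, x3 = kg of pure iron.
min 1.97x1 + 0.33x2 + 0.59x3 subject to:
  3x1 + 1x2 ≥ 6   (nickel)
  3x1 + 6x2 + 1x3 ≥ 11   (manganese)
  69.5x1 + 1.8x2 + 0.1x3 ≥ 98.2   (carbon)
  x1, x2, x3 ≥ 0.
The cheapest feasible vertex uses only ferrochrome, scrap grade A; pure iron is not used. There the nickel and carbon constraints are tight.
Solving gives x1 = 1.363, x2 = 1.91.
Total cost: 1.97·1.363 + 0.33·1.91 = 3.3154.

€3.32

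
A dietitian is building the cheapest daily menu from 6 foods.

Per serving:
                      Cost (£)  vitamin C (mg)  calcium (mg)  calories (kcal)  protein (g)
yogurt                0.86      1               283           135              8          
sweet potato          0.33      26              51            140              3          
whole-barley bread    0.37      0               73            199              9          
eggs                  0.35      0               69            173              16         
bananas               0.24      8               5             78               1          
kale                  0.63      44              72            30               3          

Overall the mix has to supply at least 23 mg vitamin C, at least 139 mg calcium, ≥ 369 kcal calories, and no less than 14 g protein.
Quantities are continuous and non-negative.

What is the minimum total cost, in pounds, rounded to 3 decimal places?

Let x1 = servings of yogurt, x2 = servings of sweet potato, x3 = servings of whole-barley bread, x4 = servings of eggs, x5 = servings of bananas, x6 = servings of kale.
Minimise 0.86x1 + 0.33x2 + 0.37x3 + 0.35x4 + 0.24x5 + 0.63x6 s.t.:
  1x1 + 26x2 + 8x5 + 44x6 ≥ 23   (vitamin C)
  283x1 + 51x2 + 73x3 + 69x4 + 5x5 + 72x6 ≥ 139   (calcium)
  135x1 + 140x2 + 199x3 + 173x4 + 78x5 + 30x6 ≥ 369   (calories)
  8x1 + 3x2 + 9x3 + 16x4 + 1x5 + 3x6 ≥ 14   (protein)
  x1, x2, x3, x4, x5, x6 ≥ 0.
At the optimum only yogurt, sweet potato, whole-barley bread, eggs are positive (bananas, kale = 0). There the vitamin C, calcium, calories, protein constraints are tight.
So yogurt = 0.01628 servings, sweet potato = 0.884 servings, whole-barley bread = 1.197 servings, eggs = 0.02763 servings.
Total cost: 0.86·0.01628 + 0.33·0.884 + 0.37·1.197 + 0.35·0.02763 = 0.75828.

£0.758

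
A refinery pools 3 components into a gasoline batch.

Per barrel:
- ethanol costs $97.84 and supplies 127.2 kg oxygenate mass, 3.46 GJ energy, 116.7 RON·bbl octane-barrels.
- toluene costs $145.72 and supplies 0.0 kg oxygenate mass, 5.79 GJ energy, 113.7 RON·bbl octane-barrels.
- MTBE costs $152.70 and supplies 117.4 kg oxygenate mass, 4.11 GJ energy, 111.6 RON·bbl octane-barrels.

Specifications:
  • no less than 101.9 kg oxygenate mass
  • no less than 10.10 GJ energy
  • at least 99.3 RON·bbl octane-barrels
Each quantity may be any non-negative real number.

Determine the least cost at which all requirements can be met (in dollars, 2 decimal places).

$262.81

This is a linear program. Let x1 = barrels of ethanol, x2 = barrels of toluene, x3 = barrels of MTBE.
Minimize 97.84x1 + 145.72x2 + 152.7x3 subject to:
  127.2x1 + 117.4x3 ≥ 101.9   (oxygenate mass)
  3.46x1 + 5.79x2 + 4.11x3 ≥ 10.1   (energy)
  116.7x1 + 113.7x2 + 111.6x3 ≥ 99.3   (octane-barrels)
  x1, x2, x3 ≥ 0.
The minimum-cost mix takes nothing from MTBE — only ethanol, toluene. The oxygenate mass and energy requirements are met with equality.
So ethanol = 0.801101 barrels, toluene = 1.26566 barrels.
Cost = 97.84·0.801101 + 145.72·1.26566 = 262.8117.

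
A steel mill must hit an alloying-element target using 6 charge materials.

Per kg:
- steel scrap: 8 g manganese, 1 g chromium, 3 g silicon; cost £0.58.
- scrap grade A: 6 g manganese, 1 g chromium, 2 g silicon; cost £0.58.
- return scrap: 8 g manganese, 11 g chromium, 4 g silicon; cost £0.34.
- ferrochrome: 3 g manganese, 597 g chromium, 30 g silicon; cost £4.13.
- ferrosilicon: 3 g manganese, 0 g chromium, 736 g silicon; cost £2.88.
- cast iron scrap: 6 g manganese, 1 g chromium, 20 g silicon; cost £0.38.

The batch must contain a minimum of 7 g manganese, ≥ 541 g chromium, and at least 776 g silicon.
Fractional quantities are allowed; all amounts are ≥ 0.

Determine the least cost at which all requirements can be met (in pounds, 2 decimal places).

£6.71

Let x1 = kg of steel scrap, x2 = kg of scrap grade A, x3 = kg of return scrap, x4 = kg of ferrochrome, x5 = kg of ferrosilicon, x6 = kg of cast iron scrap.
Minimize 0.58x1 + 0.58x2 + 0.34x3 + 4.13x4 + 2.88x5 + 0.38x6 with:
  8x1 + 6x2 + 8x3 + 3x4 + 3x5 + 6x6 ≥ 7   (manganese)
  1x1 + 1x2 + 11x3 + 597x4 + 1x6 ≥ 541   (chromium)
  3x1 + 2x2 + 4x3 + 30x4 + 736x5 + 20x6 ≥ 776   (silicon)
  x1, x2, x3, x4, x5, x6 ≥ 0.
The cheapest feasible vertex uses only return scrap, ferrochrome, ferrosilicon; steel scrap, scrap grade A, cast iron scrap are not used. There the manganese, chromium, silicon constraints are tight.
So return scrap = 0.155 kg, ferrochrome = 0.9033 kg, ferrosilicon = 1.017 kg.
Total cost: 0.34·0.155 + 4.13·0.9033 + 2.88·1.017 = 6.7123.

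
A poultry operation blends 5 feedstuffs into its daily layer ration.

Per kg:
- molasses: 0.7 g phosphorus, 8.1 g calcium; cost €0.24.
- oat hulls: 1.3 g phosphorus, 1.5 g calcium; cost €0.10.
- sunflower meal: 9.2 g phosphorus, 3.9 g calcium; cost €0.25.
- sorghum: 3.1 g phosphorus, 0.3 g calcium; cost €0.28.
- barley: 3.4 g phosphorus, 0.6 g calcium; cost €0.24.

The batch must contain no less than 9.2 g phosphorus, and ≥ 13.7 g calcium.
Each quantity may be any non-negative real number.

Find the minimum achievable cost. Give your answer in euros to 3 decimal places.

€0.528

This is a linear program. Let x1 = kg of molasses, x2 = kg of oat hulls, x3 = kg of sunflower meal, x4 = kg of sorghum, x5 = kg of barley.
Minimize 0.24x1 + 0.1x2 + 0.25x3 + 0.28x4 + 0.24x5 s.t.:
  0.7x1 + 1.3x2 + 9.2x3 + 3.1x4 + 3.4x5 ≥ 9.2   (phosphorus)
  8.1x1 + 1.5x2 + 3.9x3 + 0.3x4 + 0.6x5 ≥ 13.7   (calcium)
  x1, x2, x3, x4, x5 ≥ 0.
The optimal basis is {molasses, sunflower meal}; oat hulls, sorghum, barley drop out. Binding constraints: phosphorus and calcium.
Optimal quantities: molasses = 1.256 kg, sunflower meal = 0.9044 kg.
Objective = 0.24·1.256 + 0.25·0.9044 = 0.52754.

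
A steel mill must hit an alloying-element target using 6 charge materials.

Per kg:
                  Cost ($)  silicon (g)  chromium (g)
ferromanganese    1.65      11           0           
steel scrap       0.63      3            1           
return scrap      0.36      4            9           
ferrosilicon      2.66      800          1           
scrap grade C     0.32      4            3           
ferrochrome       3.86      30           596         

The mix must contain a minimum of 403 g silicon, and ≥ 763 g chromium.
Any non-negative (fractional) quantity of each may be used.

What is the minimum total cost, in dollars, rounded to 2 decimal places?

Let x1 = kg of ferromanganese, x2 = kg of steel scrap, x3 = kg of return scrap, x4 = kg of ferrosilicon, x5 = kg of scrap grade C, x6 = kg of ferrochrome.
min 1.65x1 + 0.63x2 + 0.36x3 + 2.66x4 + 0.32x5 + 3.86x6 with:
  11x1 + 3x2 + 4x3 + 800x4 + 4x5 + 30x6 ≥ 403   (silicon)
  1x2 + 9x3 + 1x4 + 3x5 + 596x6 ≥ 763   (chromium)
  x1, x2, x3, x4, x5, x6 ≥ 0.
At the optimum only ferrosilicon, ferrochrome are positive (ferromanganese, steel scrap, return scrap, scrap grade C = 0). Binding constraints: silicon and chromium.
Solving gives x4 = 0.4558, x6 = 1.279.
Cost = 2.66·0.4558 + 3.86·1.279 = 6.1494.

$6.15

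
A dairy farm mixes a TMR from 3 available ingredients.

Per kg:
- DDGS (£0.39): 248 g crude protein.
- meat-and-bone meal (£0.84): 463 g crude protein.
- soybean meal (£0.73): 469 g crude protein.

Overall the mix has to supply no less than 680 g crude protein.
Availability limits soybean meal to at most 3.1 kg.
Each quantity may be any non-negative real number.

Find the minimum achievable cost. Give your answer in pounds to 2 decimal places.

£1.06

This is a linear program. Let x1 = kg of DDGS, x2 = kg of meat-and-bone meal, x3 = kg of soybean meal.
Minimize 0.39x1 + 0.84x2 + 0.73x3 s.t.:
  248x1 + 463x2 + 469x3 ≥ 680   (crude protein)
  x3 ≤ 3.1
  x1, x2, x3 ≥ 0.
The optimal basis is {soybean meal}; DDGS, meat-and-bone meal drop out. There the crude protein constraint is tight.
Optimal quantities: soybean meal = 1.45 kg.
Total cost: 0.73·1.45 = 1.0585.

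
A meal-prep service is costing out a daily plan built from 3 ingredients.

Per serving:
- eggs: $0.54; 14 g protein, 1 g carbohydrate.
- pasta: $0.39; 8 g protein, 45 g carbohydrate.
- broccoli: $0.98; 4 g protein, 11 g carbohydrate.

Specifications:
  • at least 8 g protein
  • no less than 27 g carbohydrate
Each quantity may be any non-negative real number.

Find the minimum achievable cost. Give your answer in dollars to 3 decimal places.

Set it up as a linear program. Let x1 = servings of eggs, x2 = servings of pasta, x3 = servings of broccoli.
min 0.54x1 + 0.39x2 + 0.98x3 s.t.:
  14x1 + 8x2 + 4x3 ≥ 8   (protein)
  1x1 + 45x2 + 11x3 ≥ 27   (carbohydrate)
  x1, x2, x3 ≥ 0.
At the optimum only eggs, pasta are positive (broccoli = 0). Binding constraints: protein and carbohydrate.
So eggs = 0.2315 servings, pasta = 0.5949 servings.
Total cost: 0.54·0.2315 + 0.39·0.5949 = 0.35702.

$0.357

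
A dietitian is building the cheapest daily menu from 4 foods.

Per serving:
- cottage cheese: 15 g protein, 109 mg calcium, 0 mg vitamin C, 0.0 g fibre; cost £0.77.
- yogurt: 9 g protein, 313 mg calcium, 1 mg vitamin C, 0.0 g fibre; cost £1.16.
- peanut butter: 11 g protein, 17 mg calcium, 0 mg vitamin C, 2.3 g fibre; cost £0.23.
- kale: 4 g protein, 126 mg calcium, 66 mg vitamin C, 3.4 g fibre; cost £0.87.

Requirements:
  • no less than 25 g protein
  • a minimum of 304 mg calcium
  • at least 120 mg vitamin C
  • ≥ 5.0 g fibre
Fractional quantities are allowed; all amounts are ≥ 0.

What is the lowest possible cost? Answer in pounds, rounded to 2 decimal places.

Let x1 = servings of cottage cheese, x2 = servings of yogurt, x3 = servings of peanut butter, x4 = servings of kale.
Minimize 0.77x1 + 1.16x2 + 0.23x3 + 0.87x4 s.t.:
  15x1 + 9x2 + 11x3 + 4x4 ≥ 25   (protein)
  109x1 + 313x2 + 17x3 + 126x4 ≥ 304   (calcium)
  1x2 + 66x4 ≥ 120   (vitamin C)
  2.3x3 + 3.4x4 ≥ 5   (fibre)
  x1, x2, x3, x4 ≥ 0.
The cheapest feasible vertex uses only yogurt, peanut butter, kale; cottage cheese is not used. Binding constraints: protein, calcium, vitamin C.
That vertex is x2 = 0.1598, x3 = 1.482, x4 = 1.816.
Total cost: 1.16·0.1598 + 0.23·1.482 + 0.87·1.816 = 2.1061.

£2.11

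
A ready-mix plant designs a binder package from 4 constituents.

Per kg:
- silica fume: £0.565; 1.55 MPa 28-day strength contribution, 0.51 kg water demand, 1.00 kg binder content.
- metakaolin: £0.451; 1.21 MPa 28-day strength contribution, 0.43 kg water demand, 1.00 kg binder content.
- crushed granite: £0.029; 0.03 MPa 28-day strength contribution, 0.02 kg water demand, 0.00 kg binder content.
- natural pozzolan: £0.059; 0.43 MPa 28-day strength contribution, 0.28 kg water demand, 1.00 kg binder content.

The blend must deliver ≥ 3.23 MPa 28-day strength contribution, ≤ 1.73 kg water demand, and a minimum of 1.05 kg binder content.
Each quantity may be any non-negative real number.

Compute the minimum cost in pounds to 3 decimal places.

This is a linear program. Let x1 = kg of silica fume, x2 = kg of metakaolin, x3 = kg of crushed granite, x4 = kg of natural pozzolan.
Minimize 0.565x1 + 0.451x2 + 0.029x3 + 0.059x4 with:
  1.55x1 + 1.21x2 + 0.03x3 + 0.43x4 ≥ 3.23   (28-day strength contribution)
  0.51x1 + 0.43x2 + 0.02x3 + 0.28x4 ≤ 1.73   (water demand)
  1x1 + 1x2 + 1x4 ≥ 1.05   (binder content)
  x1, x2, x3, x4 ≥ 0.
The minimum-cost mix takes nothing from metakaolin, crushed granite — only silica fume, natural pozzolan. Binding constraints: 28-day strength contribution and water demand.
That vertex is x1 = 0.7476, x4 = 4.817.
Hence cost = 0.565·0.7476 + 0.059·4.817 = £0.70660.

£0.707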